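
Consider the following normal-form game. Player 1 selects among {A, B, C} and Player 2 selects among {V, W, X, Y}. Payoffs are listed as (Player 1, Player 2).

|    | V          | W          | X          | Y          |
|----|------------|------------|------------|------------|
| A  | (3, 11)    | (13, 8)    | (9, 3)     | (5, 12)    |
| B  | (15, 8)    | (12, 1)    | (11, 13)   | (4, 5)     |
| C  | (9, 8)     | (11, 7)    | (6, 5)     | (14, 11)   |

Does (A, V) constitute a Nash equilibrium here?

Holding Player 2 at V: Player 1 gets 3 from A but could get 15 by switching to B. Player 1 has a profitable deviation.

No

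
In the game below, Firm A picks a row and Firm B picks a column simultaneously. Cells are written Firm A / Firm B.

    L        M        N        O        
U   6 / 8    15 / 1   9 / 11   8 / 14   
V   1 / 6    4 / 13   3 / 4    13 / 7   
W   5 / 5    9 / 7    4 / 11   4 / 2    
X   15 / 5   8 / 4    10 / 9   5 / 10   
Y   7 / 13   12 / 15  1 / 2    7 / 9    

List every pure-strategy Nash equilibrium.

No pure-strategy Nash equilibrium

Check mutual best responses: a cell is a NE iff neither player can gain by unilaterally deviating.
Firm A's best responses — vs L: X (payoff 15); vs M: U (payoff 15); vs N: X (payoff 10); vs O: V (payoff 13).
Firm B's best responses — vs U: O (payoff 14); vs V: M (payoff 13); vs W: N (payoff 11); vs X: O (payoff 10); vs Y: M (payoff 15).
No cell has both players best-responding. For instance, Firm A's best reply to N is X, but against X Firm B prefers O over N.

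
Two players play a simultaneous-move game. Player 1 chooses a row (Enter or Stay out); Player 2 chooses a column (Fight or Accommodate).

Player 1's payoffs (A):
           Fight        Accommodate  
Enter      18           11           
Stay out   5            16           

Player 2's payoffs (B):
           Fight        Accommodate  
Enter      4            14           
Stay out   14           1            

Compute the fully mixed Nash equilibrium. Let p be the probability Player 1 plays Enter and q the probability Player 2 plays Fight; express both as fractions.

p = 13/23, q = 5/18

Each player's mixing probability is pinned down by making the *other* player indifferent.
Player 2 indifferent between Fight and Accommodate: p·4 + (1−p)·14 = p·14 + (1−p)·1 ⟹ 14 + (-10)p = 1 + 13p ⟹ p = 13/23.
Player 1 indifferent between Enter and Stay out: q·18 + (1−q)·11 = q·5 + (1−q)·16 ⟹ 11 + 7q = 16 + (-11)q ⟹ q = 5/18.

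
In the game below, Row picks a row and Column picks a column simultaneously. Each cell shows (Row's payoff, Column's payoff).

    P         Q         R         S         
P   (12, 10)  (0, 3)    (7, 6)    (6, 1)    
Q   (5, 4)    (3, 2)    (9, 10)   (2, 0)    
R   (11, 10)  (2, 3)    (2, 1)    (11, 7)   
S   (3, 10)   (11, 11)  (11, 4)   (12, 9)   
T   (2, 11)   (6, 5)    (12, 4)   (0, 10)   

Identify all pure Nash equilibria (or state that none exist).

(P, P) and (S, Q)

Find each player's best response to every opponent strategy; NE are the intersections.
Row's best responses — vs P: P (payoff 12); vs Q: S (payoff 11); vs R: T (payoff 12); vs S: S (payoff 12).
Column's best responses — vs P: P (payoff 10); vs Q: R (payoff 10); vs R: P (payoff 10); vs S: Q (payoff 11); vs T: P (payoff 11).
Mutual best responses occur at (P, P) and (S, Q); at each, neither player gains by switching.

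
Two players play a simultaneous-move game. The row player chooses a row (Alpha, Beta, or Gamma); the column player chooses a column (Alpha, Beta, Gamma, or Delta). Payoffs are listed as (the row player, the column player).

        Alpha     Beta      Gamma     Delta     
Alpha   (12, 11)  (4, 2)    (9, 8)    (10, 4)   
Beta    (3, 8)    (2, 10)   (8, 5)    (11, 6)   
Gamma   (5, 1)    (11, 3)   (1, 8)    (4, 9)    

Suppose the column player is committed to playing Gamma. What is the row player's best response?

Alpha

With the column player fixed at Gamma, the row player's payoffs are: Alpha → 9, Beta → 8, Gamma → 1.
The maximum is 9, achieved by Alpha.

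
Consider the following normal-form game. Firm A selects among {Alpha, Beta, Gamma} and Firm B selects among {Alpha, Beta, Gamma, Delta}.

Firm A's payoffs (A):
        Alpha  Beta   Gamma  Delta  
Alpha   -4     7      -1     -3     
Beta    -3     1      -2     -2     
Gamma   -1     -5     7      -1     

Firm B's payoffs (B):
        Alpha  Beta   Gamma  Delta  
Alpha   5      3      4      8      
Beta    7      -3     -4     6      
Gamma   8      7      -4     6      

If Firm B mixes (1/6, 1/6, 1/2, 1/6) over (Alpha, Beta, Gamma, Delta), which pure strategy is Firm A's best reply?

Compute Firm A's expected payoff from each pure strategy against the given mix.
Alpha: (1/6)·(-4) + (1/6)·7 + (1/2)·(-1) + (1/6)·(-3) = -1/2
Beta: (1/6)·(-3) + (1/6)·1 + (1/2)·(-2) + (1/6)·(-2) = -5/3
Gamma: (1/6)·(-1) + (1/6)·(-5) + (1/2)·7 + (1/6)·(-1) = 7/3
Highest expected payoff is 7/3, from Gamma.

Gamma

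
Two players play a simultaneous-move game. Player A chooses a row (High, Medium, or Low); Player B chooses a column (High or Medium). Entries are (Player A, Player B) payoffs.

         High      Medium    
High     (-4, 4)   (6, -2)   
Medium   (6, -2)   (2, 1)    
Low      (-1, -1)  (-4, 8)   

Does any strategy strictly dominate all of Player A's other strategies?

None

Check whether one of Player A's strategies beats all alternatives regardless of what the opponent does.
High is not dominant: against High, Medium gives 6 > -4.
Medium is not dominant: against Medium, High gives 6 > 2.
Low is not dominant: against High, Medium gives 6 > -1.
No single strategy is best against every opponent action.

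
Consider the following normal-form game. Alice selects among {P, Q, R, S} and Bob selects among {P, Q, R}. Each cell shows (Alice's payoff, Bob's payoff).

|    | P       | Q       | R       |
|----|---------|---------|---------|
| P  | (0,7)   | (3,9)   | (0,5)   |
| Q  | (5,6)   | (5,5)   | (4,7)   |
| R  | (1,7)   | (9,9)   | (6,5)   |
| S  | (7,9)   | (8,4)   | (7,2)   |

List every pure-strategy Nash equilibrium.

Find each player's best response to every opponent strategy; NE are the intersections.
Alice's best responses — vs P: S (payoff 7); vs Q: R (payoff 9); vs R: S (payoff 7).
Bob's best responses — vs P: Q (payoff 9); vs Q: R (payoff 7); vs R: Q (payoff 9); vs S: P (payoff 9).
Mutual best responses occur at (R, Q) and (S, P); at each, neither player gains by switching.

(R, Q) and (S, P)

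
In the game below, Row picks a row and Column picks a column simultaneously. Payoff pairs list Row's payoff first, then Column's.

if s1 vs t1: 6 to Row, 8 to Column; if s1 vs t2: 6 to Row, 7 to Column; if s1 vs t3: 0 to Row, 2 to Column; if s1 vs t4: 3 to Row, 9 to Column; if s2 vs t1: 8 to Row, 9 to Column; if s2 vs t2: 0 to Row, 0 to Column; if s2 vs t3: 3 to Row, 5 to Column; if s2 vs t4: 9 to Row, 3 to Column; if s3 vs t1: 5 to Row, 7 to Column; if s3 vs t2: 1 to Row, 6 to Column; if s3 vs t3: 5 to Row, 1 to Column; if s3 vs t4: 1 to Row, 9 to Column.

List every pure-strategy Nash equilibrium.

(s2, t1)

Check mutual best responses: a cell is a NE iff neither player can gain by unilaterally deviating.
Row's best responses — vs t1: s2 (payoff 8); vs t2: s1 (payoff 6); vs t3: s3 (payoff 5); vs t4: s2 (payoff 9).
Column's best responses — vs s1: t4 (payoff 9); vs s2: t1 (payoff 9); vs s3: t4 (payoff 9).
The only mutual best response is (s2, t1); neither player gains by switching there.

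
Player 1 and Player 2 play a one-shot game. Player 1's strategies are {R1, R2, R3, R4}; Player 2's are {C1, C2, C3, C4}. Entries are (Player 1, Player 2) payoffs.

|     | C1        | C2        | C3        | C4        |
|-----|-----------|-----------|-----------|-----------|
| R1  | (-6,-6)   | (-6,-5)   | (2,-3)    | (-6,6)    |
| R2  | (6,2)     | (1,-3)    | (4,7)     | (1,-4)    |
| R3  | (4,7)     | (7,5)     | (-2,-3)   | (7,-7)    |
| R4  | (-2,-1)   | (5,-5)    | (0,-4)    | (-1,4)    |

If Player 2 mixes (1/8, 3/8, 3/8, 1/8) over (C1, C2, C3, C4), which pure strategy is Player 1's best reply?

R3

Compute Player 1's expected payoff from each pure strategy against the given mix.
R1: (1/8)·(-6) + (3/8)·(-6) + (3/8)·2 + (1/8)·(-6) = -3
R2: (1/8)·6 + (3/8)·1 + (3/8)·4 + (1/8)·1 = 11/4
R3: (1/8)·4 + (3/8)·7 + (3/8)·(-2) + (1/8)·7 = 13/4
R4: (1/8)·(-2) + (3/8)·5 + (3/8)·0 + (1/8)·(-1) = 3/2
Highest expected payoff is 13/4, from R3.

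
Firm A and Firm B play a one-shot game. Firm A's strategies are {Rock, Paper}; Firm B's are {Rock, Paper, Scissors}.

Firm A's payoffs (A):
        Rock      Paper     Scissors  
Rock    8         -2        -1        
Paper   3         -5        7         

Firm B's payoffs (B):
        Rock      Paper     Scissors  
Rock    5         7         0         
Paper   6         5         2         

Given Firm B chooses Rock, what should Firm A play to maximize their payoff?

With Firm B fixed at Rock, Firm A's payoffs are: Rock → 8, Paper → 3.
The maximum is 8, achieved by Rock.

Rock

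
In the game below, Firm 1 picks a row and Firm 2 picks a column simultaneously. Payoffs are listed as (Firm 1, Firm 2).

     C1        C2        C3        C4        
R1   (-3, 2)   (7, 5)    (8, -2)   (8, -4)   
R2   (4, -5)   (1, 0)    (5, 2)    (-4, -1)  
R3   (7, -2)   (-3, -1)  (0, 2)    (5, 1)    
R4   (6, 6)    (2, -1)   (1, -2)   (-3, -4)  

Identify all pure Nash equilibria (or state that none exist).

Check mutual best responses: a cell is a NE iff neither player can gain by unilaterally deviating.
Firm 1's best responses — vs C1: R3 (payoff 7); vs C2: R1 (payoff 7); vs C3: R1 (payoff 8); vs C4: R1 (payoff 8).
Firm 2's best responses — vs R1: C2 (payoff 5); vs R2: C3 (payoff 2); vs R3: C3 (payoff 2); vs R4: C1 (payoff 6).
The only mutual best response is (R1, C2); neither player gains by switching there.

(R1, C2)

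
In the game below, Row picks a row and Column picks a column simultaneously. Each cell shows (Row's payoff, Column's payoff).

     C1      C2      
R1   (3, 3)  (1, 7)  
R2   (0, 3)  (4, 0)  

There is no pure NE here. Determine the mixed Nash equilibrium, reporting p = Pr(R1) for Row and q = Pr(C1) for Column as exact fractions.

In a mixed NE each player is indifferent between their pure strategies, so the opponent's mix sets the indifference.
Column indifferent between C1 and C2: p·3 + (1−p)·3 = p·7 + (1−p)·0 ⟹ 3 + 0p = 0 + 7p ⟹ p = 3/7.
Row indifferent between R1 and R2: q·3 + (1−q)·1 = q·0 + (1−q)·4 ⟹ 1 + 2q = 4 + (-4)q ⟹ q = 1/2.

p = 3/7, q = 1/2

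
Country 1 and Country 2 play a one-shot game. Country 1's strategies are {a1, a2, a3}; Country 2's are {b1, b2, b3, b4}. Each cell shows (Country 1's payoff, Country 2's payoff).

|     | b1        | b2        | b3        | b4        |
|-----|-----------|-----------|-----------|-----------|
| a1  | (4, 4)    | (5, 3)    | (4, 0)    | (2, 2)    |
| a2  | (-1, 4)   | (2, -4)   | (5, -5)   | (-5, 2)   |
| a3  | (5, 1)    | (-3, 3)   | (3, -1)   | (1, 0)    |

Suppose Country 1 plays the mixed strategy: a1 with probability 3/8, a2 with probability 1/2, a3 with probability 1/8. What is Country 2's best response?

b1

Compute Country 2's expected payoff from each pure strategy against the given mix.
b1: (3/8)·4 + (1/2)·4 + (1/8)·1 = 29/8
b2: (3/8)·3 + (1/2)·(-4) + (1/8)·3 = -1/2
b3: (3/8)·0 + (1/2)·(-5) + (1/8)·(-1) = -21/8
b4: (3/8)·2 + (1/2)·2 + (1/8)·0 = 7/4
Highest expected payoff is 29/8, from b1.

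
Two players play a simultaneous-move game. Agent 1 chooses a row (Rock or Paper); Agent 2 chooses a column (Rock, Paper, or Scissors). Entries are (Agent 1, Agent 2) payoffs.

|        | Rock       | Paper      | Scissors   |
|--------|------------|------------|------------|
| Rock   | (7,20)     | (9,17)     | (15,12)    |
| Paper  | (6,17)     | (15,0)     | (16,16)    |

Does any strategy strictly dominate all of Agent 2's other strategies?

Rock

A strategy is strictly dominant if it gives Agent 2 a strictly higher payoff than every other strategy, against every choice by the opponent.
Rock strictly dominates: vs Rock: 20 > each of {17, 12}; vs Paper: 17 > each of {0, 16}.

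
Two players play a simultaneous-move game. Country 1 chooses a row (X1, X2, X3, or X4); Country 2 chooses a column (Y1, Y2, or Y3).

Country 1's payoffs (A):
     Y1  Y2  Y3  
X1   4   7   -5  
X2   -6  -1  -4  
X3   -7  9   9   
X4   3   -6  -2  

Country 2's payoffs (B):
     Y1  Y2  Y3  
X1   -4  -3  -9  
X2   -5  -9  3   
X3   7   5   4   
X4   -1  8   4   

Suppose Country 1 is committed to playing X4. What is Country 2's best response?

Y2

With Country 1 fixed at X4, Country 2's payoffs are: Y1 → -1, Y2 → 8, Y3 → 4.
The maximum is 8, achieved by Y2.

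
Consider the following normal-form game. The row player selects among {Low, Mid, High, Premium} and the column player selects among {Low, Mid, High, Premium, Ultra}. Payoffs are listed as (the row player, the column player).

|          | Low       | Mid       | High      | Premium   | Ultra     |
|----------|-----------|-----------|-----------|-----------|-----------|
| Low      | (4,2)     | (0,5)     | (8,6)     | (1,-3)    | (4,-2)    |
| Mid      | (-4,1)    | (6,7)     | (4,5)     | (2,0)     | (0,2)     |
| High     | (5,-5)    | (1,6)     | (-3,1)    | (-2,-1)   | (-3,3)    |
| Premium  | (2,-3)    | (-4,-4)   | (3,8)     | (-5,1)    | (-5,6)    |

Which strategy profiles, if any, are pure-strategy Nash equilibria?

Check mutual best responses: a cell is a NE iff neither player can gain by unilaterally deviating.
The row player's best responses — vs Low: High (payoff 5); vs Mid: Mid (payoff 6); vs High: Low (payoff 8); vs Premium: Mid (payoff 2); vs Ultra: Low (payoff 4).
The column player's best responses — vs Low: High (payoff 6); vs Mid: Mid (payoff 7); vs High: Mid (payoff 6); vs Premium: High (payoff 8).
Mutual best responses occur at (Low, High) and (Mid, Mid); at each, neither player gains by switching.

(Low, High) and (Mid, Mid)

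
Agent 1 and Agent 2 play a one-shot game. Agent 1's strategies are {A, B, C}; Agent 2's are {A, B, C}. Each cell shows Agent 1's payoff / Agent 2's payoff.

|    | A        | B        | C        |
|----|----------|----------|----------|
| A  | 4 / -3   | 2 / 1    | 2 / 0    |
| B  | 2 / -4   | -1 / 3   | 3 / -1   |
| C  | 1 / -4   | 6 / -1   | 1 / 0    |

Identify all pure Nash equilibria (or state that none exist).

Find each player's best response to every opponent strategy; NE are the intersections.
Agent 1's best responses — vs A: A (payoff 4); vs B: C (payoff 6); vs C: B (payoff 3).
Agent 2's best responses — vs A: B (payoff 1); vs B: B (payoff 3); vs C: C (payoff 0).
No cell has both players best-responding. For instance, Agent 1's best reply to C is B, but against B Agent 2 prefers B over C.

None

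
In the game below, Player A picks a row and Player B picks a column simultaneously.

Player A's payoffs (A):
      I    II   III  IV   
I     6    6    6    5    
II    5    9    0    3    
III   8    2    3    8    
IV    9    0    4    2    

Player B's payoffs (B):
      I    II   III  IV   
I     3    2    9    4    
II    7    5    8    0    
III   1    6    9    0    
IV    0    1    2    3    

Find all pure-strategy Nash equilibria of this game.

Find each player's best response to every opponent strategy; NE are the intersections.
Player A's best responses — vs I: IV (payoff 9); vs II: II (payoff 9); vs III: I (payoff 6); vs IV: III (payoff 8).
Player B's best responses — vs I: III (payoff 9); vs II: III (payoff 8); vs III: III (payoff 9); vs IV: IV (payoff 3).
The only mutual best response is (I, III); neither player gains by switching there.

(I, III)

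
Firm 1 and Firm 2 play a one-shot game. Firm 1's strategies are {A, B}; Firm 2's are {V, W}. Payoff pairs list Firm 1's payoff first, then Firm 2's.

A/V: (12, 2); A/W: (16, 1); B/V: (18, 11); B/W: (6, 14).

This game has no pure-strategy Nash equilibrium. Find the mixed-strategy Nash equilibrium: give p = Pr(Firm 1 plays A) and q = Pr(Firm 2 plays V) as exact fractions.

Each player's mixing probability is pinned down by making the *other* player indifferent.
Firm 2 indifferent between V and W: p·2 + (1−p)·11 = p·1 + (1−p)·14 ⟹ 11 + (-9)p = 14 + (-13)p ⟹ p = 3/4.
Firm 1 indifferent between A and B: q·12 + (1−q)·16 = q·18 + (1−q)·6 ⟹ 16 + (-4)q = 6 + 12q ⟹ q = 5/8.

p = 3/4, q = 5/8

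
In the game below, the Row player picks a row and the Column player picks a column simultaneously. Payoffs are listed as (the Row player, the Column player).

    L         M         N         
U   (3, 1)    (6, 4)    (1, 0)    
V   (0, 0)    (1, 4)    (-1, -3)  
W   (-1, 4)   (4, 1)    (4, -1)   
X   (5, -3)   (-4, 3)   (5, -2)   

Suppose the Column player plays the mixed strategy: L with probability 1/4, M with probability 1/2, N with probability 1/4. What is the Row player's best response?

Compute the Row player's expected payoff from each pure strategy against the given mix.
U: (1/4)·3 + (1/2)·6 + (1/4)·1 = 4
V: (1/4)·0 + (1/2)·1 + (1/4)·(-1) = 1/4
W: (1/4)·(-1) + (1/2)·4 + (1/4)·4 = 11/4
X: (1/4)·5 + (1/2)·(-4) + (1/4)·5 = 1/2
Highest expected payoff is 4, from U.

U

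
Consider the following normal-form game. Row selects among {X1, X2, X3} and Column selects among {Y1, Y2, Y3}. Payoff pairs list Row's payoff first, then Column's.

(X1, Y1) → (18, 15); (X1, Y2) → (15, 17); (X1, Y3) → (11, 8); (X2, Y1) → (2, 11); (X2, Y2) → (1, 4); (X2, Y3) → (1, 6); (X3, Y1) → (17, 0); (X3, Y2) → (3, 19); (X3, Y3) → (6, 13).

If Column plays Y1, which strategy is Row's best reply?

With Column fixed at Y1, Row's payoffs are: X1 → 18, X2 → 2, X3 → 17.
The maximum is 18, achieved by X1.

X1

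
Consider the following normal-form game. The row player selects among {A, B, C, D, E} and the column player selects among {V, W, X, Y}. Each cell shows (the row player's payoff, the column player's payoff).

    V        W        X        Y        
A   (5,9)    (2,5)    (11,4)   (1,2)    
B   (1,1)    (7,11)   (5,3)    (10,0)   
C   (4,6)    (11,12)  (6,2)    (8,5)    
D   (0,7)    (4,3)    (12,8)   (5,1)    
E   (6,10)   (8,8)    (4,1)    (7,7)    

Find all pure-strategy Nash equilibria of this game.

(C, W), (D, X), and (E, V)

Check mutual best responses: a cell is a NE iff neither player can gain by unilaterally deviating.
The row player's best responses — vs V: E (payoff 6); vs W: C (payoff 11); vs X: D (payoff 12); vs Y: B (payoff 10).
The column player's best responses — vs A: V (payoff 9); vs B: W (payoff 11); vs C: W (payoff 12); vs D: X (payoff 8); vs E: V (payoff 10).
Mutual best responses occur at (C, W), (D, X), and (E, V); at each, neither player gains by switching.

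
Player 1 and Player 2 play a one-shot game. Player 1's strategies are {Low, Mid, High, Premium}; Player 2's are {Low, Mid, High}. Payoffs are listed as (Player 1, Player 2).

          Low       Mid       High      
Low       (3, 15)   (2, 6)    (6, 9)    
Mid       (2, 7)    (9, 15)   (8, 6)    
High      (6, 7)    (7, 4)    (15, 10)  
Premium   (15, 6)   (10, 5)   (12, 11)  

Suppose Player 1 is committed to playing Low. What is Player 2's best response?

With Player 1 fixed at Low, Player 2's payoffs are: Low → 15, Mid → 6, High → 9.
The maximum is 15, achieved by Low.

Low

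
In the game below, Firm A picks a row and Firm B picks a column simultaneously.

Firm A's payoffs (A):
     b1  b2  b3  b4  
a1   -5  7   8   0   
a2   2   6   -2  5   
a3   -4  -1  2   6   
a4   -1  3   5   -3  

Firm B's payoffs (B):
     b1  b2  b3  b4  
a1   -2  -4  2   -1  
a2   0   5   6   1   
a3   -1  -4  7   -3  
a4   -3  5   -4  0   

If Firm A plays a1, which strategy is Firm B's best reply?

With Firm A fixed at a1, Firm B's payoffs are: b1 → -2, b2 → -4, b3 → 2, b4 → -1.
The maximum is 2, achieved by b3.

b3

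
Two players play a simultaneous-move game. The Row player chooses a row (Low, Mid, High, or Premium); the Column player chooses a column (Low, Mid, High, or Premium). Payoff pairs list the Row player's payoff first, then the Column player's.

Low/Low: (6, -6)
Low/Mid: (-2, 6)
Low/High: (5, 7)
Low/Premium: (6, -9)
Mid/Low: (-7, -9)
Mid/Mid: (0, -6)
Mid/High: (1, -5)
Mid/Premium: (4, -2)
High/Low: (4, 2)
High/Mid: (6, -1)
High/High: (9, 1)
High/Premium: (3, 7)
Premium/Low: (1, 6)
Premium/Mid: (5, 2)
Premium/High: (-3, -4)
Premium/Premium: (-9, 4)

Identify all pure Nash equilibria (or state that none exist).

There is no pure-strategy Nash equilibrium

A profile is a Nash equilibrium when each player is best-responding to the other.
The Row player's best responses — vs Low: Low (payoff 6); vs Mid: High (payoff 6); vs High: High (payoff 9); vs Premium: Low (payoff 6).
The Column player's best responses — vs Low: High (payoff 7); vs Mid: Premium (payoff -2); vs High: Premium (payoff 7); vs Premium: Low (payoff 6).
No cell has both players best-responding. For instance, the Row player's best reply to Premium is Low, but against Low the Column player prefers High over Premium.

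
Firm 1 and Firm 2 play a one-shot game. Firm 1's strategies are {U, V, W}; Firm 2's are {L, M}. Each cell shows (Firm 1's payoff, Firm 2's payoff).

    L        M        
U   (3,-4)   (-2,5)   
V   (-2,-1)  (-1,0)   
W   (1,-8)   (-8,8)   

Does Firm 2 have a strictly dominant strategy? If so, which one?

A strategy is strictly dominant if it gives Firm 2 a strictly higher payoff than every other strategy, against every choice by the opponent.
M strictly dominates: vs U: 5 > -4; vs V: 0 > -1; vs W: 8 > -8.

M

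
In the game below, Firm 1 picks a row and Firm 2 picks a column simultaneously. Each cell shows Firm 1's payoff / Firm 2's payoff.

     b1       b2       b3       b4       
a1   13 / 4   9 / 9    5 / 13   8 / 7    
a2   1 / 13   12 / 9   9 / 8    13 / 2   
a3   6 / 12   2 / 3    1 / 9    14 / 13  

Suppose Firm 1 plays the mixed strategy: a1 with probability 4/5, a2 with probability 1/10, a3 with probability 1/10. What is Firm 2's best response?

Firm 2's best reply maximizes expected payoff against the mix.
b1: (4/5)·4 + (1/10)·13 + (1/10)·12 = 57/10
b2: (4/5)·9 + (1/10)·9 + (1/10)·3 = 42/5
b3: (4/5)·13 + (1/10)·8 + (1/10)·9 = 121/10
b4: (4/5)·7 + (1/10)·2 + (1/10)·13 = 71/10
Highest expected payoff is 121/10, from b3.

b3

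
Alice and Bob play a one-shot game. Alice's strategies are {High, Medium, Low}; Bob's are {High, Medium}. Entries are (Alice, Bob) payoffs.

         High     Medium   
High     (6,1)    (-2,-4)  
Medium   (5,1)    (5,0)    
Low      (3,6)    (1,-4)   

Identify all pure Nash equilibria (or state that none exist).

(High, High)

A profile is a Nash equilibrium when each player is best-responding to the other.
Alice's best responses — vs High: High (payoff 6); vs Medium: Medium (payoff 5).
Bob's best responses — vs High: High (payoff 1); vs Medium: High (payoff 1); vs Low: High (payoff 6).
The only mutual best response is (High, High); neither player gains by switching there.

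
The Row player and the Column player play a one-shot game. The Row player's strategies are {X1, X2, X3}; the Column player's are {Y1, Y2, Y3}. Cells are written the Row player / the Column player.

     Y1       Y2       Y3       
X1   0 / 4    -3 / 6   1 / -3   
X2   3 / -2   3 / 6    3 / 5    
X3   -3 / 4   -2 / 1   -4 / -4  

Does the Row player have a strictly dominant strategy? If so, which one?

A strategy is strictly dominant if it gives the Row player a strictly higher payoff than every other strategy, against every choice by the opponent.
X2 strictly dominates: vs Y1: 3 > each of {0, -3}; vs Y2: 3 > each of {-3, -2}; vs Y3: 3 > each of {1, -4}.

X2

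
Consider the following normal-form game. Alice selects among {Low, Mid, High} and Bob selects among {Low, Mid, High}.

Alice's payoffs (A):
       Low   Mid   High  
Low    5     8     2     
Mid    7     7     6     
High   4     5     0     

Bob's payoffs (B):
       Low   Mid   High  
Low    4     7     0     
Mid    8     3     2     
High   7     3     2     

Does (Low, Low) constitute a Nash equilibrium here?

No

Holding Bob at Low: Alice gets 5 from Low but could get 7 by switching to Mid. Alice has a profitable deviation.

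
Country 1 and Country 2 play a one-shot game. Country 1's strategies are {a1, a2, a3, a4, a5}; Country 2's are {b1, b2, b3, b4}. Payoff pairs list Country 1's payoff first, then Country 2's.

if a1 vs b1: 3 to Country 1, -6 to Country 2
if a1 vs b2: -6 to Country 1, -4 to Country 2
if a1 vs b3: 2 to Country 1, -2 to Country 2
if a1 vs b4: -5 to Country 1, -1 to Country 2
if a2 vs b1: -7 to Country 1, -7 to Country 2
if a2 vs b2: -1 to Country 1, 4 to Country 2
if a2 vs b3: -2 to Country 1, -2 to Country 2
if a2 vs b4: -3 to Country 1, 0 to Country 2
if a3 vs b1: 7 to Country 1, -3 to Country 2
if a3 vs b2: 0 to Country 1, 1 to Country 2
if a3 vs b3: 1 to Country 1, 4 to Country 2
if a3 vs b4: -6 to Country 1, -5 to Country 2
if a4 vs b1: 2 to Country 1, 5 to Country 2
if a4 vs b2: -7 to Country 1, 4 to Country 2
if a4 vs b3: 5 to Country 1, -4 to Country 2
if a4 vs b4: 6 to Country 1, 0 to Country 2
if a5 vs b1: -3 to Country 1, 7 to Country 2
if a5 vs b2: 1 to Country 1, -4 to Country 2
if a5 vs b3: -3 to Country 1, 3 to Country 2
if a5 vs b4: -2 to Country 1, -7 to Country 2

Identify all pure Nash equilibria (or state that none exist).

No pure-strategy Nash equilibrium

Find each player's best response to every opponent strategy; NE are the intersections.
Country 1's best responses — vs b1: a3 (payoff 7); vs b2: a5 (payoff 1); vs b3: a4 (payoff 5); vs b4: a4 (payoff 6).
Country 2's best responses — vs a1: b4 (payoff -1); vs a2: b2 (payoff 4); vs a3: b3 (payoff 4); vs a4: b1 (payoff 5); vs a5: b1 (payoff 7).
No cell has both players best-responding. For instance, Country 1's best reply to b4 is a4, but against a4 Country 2 prefers b1 over b4.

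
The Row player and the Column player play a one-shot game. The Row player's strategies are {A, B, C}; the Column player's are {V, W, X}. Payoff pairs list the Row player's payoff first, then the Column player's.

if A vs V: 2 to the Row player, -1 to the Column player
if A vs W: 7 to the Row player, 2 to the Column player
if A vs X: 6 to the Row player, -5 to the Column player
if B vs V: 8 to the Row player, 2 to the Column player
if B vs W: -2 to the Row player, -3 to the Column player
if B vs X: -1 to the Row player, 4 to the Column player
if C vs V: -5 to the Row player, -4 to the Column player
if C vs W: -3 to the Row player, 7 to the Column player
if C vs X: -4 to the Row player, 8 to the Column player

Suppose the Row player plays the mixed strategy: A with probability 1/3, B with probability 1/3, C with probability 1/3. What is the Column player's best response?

X

Compute the Column player's expected payoff from each pure strategy against the given mix.
V: (1/3)·(-1) + (1/3)·2 + (1/3)·(-4) = -1
W: (1/3)·2 + (1/3)·(-3) + (1/3)·7 = 2
X: (1/3)·(-5) + (1/3)·4 + (1/3)·8 = 7/3
Highest expected payoff is 7/3, from X.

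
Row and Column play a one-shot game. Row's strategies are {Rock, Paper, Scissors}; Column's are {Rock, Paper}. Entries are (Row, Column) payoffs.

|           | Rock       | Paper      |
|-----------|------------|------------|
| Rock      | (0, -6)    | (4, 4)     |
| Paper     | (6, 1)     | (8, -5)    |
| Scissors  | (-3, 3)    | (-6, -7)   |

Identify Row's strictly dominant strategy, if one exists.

A strategy is strictly dominant if it gives Row a strictly higher payoff than every other strategy, against every choice by the opponent.
Paper strictly dominates: vs Rock: 6 > each of {0, -3}; vs Paper: 8 > each of {4, -6}.

Paper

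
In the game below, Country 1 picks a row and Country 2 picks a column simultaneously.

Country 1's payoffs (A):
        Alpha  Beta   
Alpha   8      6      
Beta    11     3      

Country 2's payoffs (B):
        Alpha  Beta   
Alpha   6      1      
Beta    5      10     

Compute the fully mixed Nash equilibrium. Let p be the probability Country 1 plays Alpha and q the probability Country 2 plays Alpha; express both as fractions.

p = 1/2, q = 1/2

Each player's mixing probability is pinned down by making the *other* player indifferent.
Country 2 indifferent between Alpha and Beta: p·6 + (1−p)·5 = p·1 + (1−p)·10 ⟹ 5 + 1p = 10 + (-9)p ⟹ p = 1/2.
Country 1 indifferent between Alpha and Beta: q·8 + (1−q)·6 = q·11 + (1−q)·3 ⟹ 6 + 2q = 3 + 8q ⟹ q = 1/2.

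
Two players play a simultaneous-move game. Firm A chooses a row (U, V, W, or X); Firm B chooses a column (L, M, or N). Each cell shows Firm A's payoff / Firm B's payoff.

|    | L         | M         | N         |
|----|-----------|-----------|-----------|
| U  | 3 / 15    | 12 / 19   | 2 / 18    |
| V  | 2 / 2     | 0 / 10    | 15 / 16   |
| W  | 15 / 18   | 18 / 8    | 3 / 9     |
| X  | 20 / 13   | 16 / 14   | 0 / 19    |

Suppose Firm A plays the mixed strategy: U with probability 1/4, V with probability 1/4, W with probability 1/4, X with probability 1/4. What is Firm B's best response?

N

Compute Firm B's expected payoff from each pure strategy against the given mix.
L: (1/4)·15 + (1/4)·2 + (1/4)·18 + (1/4)·13 = 12
M: (1/4)·19 + (1/4)·10 + (1/4)·8 + (1/4)·14 = 51/4
N: (1/4)·18 + (1/4)·16 + (1/4)·9 + (1/4)·19 = 31/2
Highest expected payoff is 31/2, from N.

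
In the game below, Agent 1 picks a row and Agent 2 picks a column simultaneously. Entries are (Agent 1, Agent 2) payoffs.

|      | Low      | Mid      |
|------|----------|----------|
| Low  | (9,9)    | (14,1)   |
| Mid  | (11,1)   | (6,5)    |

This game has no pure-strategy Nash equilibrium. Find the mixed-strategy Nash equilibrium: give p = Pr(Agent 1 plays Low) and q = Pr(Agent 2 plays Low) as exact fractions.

p = 1/3, q = 4/5

Each player's mixing probability is pinned down by making the *other* player indifferent.
Agent 2 indifferent between Low and Mid: p·9 + (1−p)·1 = p·1 + (1−p)·5 ⟹ 1 + 8p = 5 + (-4)p ⟹ p = 1/3.
Agent 1 indifferent between Low and Mid: q·9 + (1−q)·14 = q·11 + (1−q)·6 ⟹ 14 + (-5)q = 6 + 5q ⟹ q = 4/5.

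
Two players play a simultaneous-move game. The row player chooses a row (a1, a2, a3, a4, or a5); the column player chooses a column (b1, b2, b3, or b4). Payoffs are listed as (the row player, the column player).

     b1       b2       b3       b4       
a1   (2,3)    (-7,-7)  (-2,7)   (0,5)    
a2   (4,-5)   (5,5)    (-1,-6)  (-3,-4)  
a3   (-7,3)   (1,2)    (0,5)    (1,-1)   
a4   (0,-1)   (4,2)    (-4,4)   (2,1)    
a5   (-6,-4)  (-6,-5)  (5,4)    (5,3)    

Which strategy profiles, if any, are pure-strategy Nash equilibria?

(a2, b2) and (a5, b3)

A profile is a Nash equilibrium when each player is best-responding to the other.
The row player's best responses — vs b1: a2 (payoff 4); vs b2: a2 (payoff 5); vs b3: a5 (payoff 5); vs b4: a5 (payoff 5).
The column player's best responses — vs a1: b3 (payoff 7); vs a2: b2 (payoff 5); vs a3: b3 (payoff 5); vs a4: b3 (payoff 4); vs a5: b3 (payoff 4).
Mutual best responses occur at (a2, b2) and (a5, b3); at each, neither player gains by switching.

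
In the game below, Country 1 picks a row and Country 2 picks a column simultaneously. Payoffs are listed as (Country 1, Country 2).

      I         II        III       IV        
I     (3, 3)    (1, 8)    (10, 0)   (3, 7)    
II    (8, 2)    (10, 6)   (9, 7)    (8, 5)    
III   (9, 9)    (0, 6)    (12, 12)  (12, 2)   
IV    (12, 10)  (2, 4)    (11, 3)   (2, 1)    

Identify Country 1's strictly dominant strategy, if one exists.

No strictly dominant strategy

A strategy is strictly dominant if it gives Country 1 a strictly higher payoff than every other strategy, against every choice by the opponent.
I is not dominant: against I, II gives 8 > 3.
II is not dominant: against I, III gives 9 > 8.
III is not dominant: against I, IV gives 12 > 9.
IV is not dominant: against II, II gives 10 > 2.
No single strategy is best against every opponent action.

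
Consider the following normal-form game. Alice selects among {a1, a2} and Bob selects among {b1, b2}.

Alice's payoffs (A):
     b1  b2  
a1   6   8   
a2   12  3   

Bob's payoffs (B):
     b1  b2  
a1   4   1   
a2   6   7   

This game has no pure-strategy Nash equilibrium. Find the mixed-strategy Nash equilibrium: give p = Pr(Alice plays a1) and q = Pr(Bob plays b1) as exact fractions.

p = 1/4, q = 5/11

In a mixed NE each player is indifferent between their pure strategies, so the opponent's mix sets the indifference.
Bob indifferent between b1 and b2: p·4 + (1−p)·6 = p·1 + (1−p)·7 ⟹ 6 + (-2)p = 7 + (-6)p ⟹ p = 1/4.
Alice indifferent between a1 and a2: q·6 + (1−q)·8 = q·12 + (1−q)·3 ⟹ 8 + (-2)q = 3 + 9q ⟹ q = 5/11.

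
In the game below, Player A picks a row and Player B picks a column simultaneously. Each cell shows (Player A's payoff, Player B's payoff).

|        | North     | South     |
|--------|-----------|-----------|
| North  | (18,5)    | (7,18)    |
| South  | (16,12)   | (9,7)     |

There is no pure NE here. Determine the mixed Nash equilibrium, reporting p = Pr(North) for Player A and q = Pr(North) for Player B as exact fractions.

In a mixed NE each player is indifferent between their pure strategies, so the opponent's mix sets the indifference.
Player B indifferent between North and South: p·5 + (1−p)·12 = p·18 + (1−p)·7 ⟹ 12 + (-7)p = 7 + 11p ⟹ p = 5/18.
Player A indifferent between North and South: q·18 + (1−q)·7 = q·16 + (1−q)·9 ⟹ 7 + 11q = 9 + 7q ⟹ q = 1/2.

p = 5/18, q = 1/2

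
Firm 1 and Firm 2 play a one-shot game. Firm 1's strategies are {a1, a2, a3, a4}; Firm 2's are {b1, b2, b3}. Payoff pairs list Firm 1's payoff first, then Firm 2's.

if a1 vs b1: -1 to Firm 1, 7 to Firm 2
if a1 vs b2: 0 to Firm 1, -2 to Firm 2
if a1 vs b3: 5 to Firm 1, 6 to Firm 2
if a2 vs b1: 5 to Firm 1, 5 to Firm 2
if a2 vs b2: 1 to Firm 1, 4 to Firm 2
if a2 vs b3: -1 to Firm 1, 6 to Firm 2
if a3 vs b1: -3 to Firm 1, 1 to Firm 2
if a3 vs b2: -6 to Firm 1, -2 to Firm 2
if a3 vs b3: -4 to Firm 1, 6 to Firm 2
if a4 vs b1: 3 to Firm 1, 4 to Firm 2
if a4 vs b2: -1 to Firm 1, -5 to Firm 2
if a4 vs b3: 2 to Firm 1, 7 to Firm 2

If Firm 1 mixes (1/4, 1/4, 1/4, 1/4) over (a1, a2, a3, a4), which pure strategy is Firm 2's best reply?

Compute Firm 2's expected payoff from each pure strategy against the given mix.
b1: (1/4)·7 + (1/4)·5 + (1/4)·1 + (1/4)·4 = 17/4
b2: (1/4)·(-2) + (1/4)·4 + (1/4)·(-2) + (1/4)·(-5) = -5/4
b3: (1/4)·6 + (1/4)·6 + (1/4)·6 + (1/4)·7 = 25/4
Highest expected payoff is 25/4, from b3.

b3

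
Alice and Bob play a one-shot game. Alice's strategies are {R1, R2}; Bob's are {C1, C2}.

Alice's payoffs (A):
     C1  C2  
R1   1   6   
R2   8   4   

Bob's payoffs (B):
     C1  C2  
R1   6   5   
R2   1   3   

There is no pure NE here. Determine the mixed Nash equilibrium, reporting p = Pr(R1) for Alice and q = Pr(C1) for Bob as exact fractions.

Each player's mixing probability is pinned down by making the *other* player indifferent.
Bob indifferent between C1 and C2: p·6 + (1−p)·1 = p·5 + (1−p)·3 ⟹ 1 + 5p = 3 + 2p ⟹ p = 2/3.
Alice indifferent between R1 and R2: q·1 + (1−q)·6 = q·8 + (1−q)·4 ⟹ 6 + (-5)q = 4 + 4q ⟹ q = 2/9.

p = 2/3, q = 2/9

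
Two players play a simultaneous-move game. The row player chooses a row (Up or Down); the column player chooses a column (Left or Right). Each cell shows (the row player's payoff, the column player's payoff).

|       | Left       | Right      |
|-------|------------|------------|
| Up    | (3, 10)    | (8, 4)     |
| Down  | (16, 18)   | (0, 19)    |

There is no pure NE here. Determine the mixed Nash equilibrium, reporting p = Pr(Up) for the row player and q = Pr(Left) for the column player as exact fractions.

p = 1/7, q = 8/21

In a mixed NE each player is indifferent between their pure strategies, so the opponent's mix sets the indifference.
The column player indifferent between Left and Right: p·10 + (1−p)·18 = p·4 + (1−p)·19 ⟹ 18 + (-8)p = 19 + (-15)p ⟹ p = 1/7.
The row player indifferent between Up and Down: q·3 + (1−q)·8 = q·16 + (1−q)·0 ⟹ 8 + (-5)q = 0 + 16q ⟹ q = 8/21.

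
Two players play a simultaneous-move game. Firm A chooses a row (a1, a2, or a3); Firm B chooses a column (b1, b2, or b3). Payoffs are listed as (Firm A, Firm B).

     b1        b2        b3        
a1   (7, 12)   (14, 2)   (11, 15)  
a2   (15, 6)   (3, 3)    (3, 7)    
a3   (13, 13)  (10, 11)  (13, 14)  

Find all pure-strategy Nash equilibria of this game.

(a3, b3)

Check mutual best responses: a cell is a NE iff neither player can gain by unilaterally deviating.
Firm A's best responses — vs b1: a2 (payoff 15); vs b2: a1 (payoff 14); vs b3: a3 (payoff 13).
Firm B's best responses — vs a1: b3 (payoff 15); vs a2: b3 (payoff 7); vs a3: b3 (payoff 14).
The only mutual best response is (a3, b3); neither player gains by switching there.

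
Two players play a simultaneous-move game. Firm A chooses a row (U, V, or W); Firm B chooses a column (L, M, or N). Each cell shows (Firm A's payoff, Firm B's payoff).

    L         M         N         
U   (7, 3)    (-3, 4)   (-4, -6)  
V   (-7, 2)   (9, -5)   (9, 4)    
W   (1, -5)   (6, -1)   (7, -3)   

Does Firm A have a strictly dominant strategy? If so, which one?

Check whether one of Firm A's strategies beats all alternatives regardless of what the opponent does.
U is not dominant: against M, V gives 9 > -3.
V is not dominant: against L, U gives 7 > -7.
W is not dominant: against L, U gives 7 > 1.
No single strategy is best against every opponent action.

None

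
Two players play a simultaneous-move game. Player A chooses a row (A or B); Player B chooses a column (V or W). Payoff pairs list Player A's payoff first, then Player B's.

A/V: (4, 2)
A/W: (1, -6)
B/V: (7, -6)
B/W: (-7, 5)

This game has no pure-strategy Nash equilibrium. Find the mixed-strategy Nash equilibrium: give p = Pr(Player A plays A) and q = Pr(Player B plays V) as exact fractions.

In a mixed NE each player is indifferent between their pure strategies, so the opponent's mix sets the indifference.
Player B indifferent between V and W: p·2 + (1−p)·(-6) = p·(-6) + (1−p)·5 ⟹ (-6) + 8p = 5 + (-11)p ⟹ p = 11/19.
Player A indifferent between A and B: q·4 + (1−q)·1 = q·7 + (1−q)·(-7) ⟹ 1 + 3q = (-7) + 14q ⟹ q = 8/11.

p = 11/19, q = 8/11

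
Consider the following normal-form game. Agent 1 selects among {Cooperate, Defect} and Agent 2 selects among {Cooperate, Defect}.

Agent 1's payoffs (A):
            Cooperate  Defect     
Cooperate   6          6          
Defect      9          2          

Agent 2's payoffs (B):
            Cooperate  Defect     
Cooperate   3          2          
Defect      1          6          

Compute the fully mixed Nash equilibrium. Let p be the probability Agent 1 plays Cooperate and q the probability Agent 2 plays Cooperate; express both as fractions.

Each player's mixing probability is pinned down by making the *other* player indifferent.
Agent 2 indifferent between Cooperate and Defect: p·3 + (1−p)·1 = p·2 + (1−p)·6 ⟹ 1 + 2p = 6 + (-4)p ⟹ p = 5/6.
Agent 1 indifferent between Cooperate and Defect: q·6 + (1−q)·6 = q·9 + (1−q)·2 ⟹ 6 + 0q = 2 + 7q ⟹ q = 4/7.

p = 5/6, q = 4/7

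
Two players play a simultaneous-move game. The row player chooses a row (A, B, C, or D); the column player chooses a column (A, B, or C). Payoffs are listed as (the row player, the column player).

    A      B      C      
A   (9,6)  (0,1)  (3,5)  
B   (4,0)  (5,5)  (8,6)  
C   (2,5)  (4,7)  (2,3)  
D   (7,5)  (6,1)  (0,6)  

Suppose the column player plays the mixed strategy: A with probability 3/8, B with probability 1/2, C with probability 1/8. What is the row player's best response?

Compute the row player's expected payoff from each pure strategy against the given mix.
A: (3/8)·9 + (1/2)·0 + (1/8)·3 = 15/4
B: (3/8)·4 + (1/2)·5 + (1/8)·8 = 5
C: (3/8)·2 + (1/2)·4 + (1/8)·2 = 3
D: (3/8)·7 + (1/2)·6 + (1/8)·0 = 45/8
Highest expected payoff is 45/8, from D.

D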